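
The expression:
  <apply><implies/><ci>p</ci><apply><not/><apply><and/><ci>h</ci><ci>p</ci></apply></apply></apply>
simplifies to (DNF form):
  <apply><or/><apply><not/><ci>h</ci></apply><apply><not/><ci>p</ci></apply></apply>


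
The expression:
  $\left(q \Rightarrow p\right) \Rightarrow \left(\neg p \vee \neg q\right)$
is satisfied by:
  {p: False, q: False}
  {q: True, p: False}
  {p: True, q: False}


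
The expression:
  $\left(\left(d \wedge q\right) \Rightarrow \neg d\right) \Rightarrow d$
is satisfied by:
  {d: True}


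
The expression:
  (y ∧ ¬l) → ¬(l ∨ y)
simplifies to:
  l ∨ ¬y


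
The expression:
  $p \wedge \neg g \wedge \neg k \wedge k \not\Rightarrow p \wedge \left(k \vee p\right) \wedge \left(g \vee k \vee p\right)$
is never true.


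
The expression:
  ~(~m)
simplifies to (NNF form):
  m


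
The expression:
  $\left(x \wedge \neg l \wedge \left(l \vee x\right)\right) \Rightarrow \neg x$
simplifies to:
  $l \vee \neg x$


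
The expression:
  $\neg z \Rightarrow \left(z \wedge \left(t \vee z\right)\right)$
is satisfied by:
  {z: True}


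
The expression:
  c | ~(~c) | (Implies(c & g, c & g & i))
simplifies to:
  True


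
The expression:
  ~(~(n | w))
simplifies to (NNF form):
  n | w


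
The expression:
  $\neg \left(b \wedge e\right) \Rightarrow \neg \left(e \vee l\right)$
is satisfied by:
  {b: True, l: False, e: False}
  {l: False, e: False, b: False}
  {e: True, b: True, l: False}
  {e: True, b: True, l: True}


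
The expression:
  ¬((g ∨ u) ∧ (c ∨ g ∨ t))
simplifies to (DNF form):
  (¬g ∧ ¬u) ∨ (¬c ∧ ¬g ∧ ¬t) ∨ (¬c ∧ ¬g ∧ ¬u) ∨ (¬g ∧ ¬t ∧ ¬u)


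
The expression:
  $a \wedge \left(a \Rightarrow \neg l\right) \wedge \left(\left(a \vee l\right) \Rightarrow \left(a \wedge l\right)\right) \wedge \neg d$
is never true.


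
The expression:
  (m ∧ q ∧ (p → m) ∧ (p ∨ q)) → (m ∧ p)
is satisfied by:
  {p: True, m: False, q: False}
  {m: False, q: False, p: False}
  {p: True, q: True, m: False}
  {q: True, m: False, p: False}
  {p: True, m: True, q: False}
  {m: True, p: False, q: False}
  {p: True, q: True, m: True}


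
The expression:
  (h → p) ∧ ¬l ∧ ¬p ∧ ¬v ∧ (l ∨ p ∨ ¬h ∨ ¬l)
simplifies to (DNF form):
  ¬h ∧ ¬l ∧ ¬p ∧ ¬v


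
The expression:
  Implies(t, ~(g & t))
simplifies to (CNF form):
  ~g | ~t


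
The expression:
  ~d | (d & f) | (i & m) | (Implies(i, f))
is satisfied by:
  {m: True, f: True, d: False, i: False}
  {m: True, f: False, d: False, i: False}
  {f: True, i: False, m: False, d: False}
  {i: False, f: False, m: False, d: False}
  {i: True, m: True, f: True, d: False}
  {i: True, m: True, f: False, d: False}
  {i: True, f: True, m: False, d: False}
  {i: True, f: False, m: False, d: False}
  {d: True, m: True, f: True, i: False}
  {d: True, m: True, f: False, i: False}
  {d: True, f: True, m: False, i: False}
  {d: True, f: False, m: False, i: False}
  {i: True, d: True, m: True, f: True}
  {i: True, d: True, m: True, f: False}
  {i: True, d: True, f: True, m: False}


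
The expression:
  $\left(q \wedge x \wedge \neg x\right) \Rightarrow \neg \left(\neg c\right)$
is always true.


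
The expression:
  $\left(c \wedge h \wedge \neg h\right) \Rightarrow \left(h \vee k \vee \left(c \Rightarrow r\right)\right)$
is always true.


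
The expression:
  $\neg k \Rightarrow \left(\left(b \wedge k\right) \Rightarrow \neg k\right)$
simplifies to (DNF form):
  $\text{True}$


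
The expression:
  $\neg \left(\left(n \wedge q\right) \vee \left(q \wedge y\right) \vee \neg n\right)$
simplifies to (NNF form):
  $n \wedge \neg q$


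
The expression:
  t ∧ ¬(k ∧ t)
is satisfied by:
  {t: True, k: False}


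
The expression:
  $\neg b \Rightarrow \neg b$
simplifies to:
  $\text{True}$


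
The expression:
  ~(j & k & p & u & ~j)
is always true.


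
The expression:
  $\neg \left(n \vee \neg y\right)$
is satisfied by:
  {y: True, n: False}


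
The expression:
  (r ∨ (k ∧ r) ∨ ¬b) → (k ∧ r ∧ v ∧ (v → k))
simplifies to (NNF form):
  (b ∨ r) ∧ (k ∨ ¬r) ∧ (v ∨ ¬r)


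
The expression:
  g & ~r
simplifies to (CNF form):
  g & ~r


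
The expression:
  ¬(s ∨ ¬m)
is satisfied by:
  {m: True, s: False}


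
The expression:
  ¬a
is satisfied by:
  {a: False}


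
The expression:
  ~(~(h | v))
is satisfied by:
  {v: True, h: True}
  {v: True, h: False}
  {h: True, v: False}


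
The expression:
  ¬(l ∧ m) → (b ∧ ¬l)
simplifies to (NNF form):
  (b ∧ ¬l) ∨ (l ∧ m)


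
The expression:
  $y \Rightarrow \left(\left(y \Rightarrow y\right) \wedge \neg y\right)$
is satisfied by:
  {y: False}


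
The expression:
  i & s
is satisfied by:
  {i: True, s: True}


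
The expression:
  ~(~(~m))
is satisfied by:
  {m: False}


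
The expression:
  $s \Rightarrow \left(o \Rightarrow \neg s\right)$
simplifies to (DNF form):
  $\neg o \vee \neg s$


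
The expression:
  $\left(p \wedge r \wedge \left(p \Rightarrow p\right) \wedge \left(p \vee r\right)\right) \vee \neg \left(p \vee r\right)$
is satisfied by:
  {p: False, r: False}
  {r: True, p: True}


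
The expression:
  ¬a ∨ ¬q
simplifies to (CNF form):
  ¬a ∨ ¬q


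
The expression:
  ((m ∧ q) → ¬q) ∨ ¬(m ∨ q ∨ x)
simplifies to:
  ¬m ∨ ¬q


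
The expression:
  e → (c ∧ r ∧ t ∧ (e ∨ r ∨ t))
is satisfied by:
  {t: True, r: True, c: True, e: False}
  {t: True, r: True, c: False, e: False}
  {t: True, c: True, r: False, e: False}
  {t: True, c: False, r: False, e: False}
  {r: True, c: True, t: False, e: False}
  {r: True, t: False, c: False, e: False}
  {r: False, c: True, t: False, e: False}
  {r: False, t: False, c: False, e: False}
  {t: True, e: True, r: True, c: True}


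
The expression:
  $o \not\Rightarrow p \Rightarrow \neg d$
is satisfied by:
  {p: True, o: False, d: False}
  {p: False, o: False, d: False}
  {d: True, p: True, o: False}
  {d: True, p: False, o: False}
  {o: True, p: True, d: False}
  {o: True, p: False, d: False}
  {o: True, d: True, p: True}


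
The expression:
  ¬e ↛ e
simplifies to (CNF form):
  True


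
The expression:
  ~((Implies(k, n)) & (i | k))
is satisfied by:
  {i: False, k: False, n: False}
  {n: True, i: False, k: False}
  {k: True, i: False, n: False}
  {k: True, i: True, n: False}


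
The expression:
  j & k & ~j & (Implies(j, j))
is never true.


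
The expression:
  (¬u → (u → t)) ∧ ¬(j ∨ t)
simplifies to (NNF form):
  ¬j ∧ ¬t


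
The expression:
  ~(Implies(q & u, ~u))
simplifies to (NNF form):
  q & u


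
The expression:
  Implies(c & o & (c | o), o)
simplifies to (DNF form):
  True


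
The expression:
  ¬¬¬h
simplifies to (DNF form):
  ¬h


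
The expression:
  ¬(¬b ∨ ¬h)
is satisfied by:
  {h: True, b: True}


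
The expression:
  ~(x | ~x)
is never true.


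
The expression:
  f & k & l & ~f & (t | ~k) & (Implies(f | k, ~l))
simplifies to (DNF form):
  False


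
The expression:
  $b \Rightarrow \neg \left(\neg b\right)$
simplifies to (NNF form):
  $\text{True}$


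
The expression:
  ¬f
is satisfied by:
  {f: False}


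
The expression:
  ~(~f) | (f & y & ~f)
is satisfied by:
  {f: True}


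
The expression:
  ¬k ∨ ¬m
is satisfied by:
  {k: False, m: False}
  {m: True, k: False}
  {k: True, m: False}


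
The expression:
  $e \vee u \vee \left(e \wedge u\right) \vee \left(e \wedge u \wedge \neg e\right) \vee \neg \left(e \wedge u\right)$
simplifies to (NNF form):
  $\text{True}$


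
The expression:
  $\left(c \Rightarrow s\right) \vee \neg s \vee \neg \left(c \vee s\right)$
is always true.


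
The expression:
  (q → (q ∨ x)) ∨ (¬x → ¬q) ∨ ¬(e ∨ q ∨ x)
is always true.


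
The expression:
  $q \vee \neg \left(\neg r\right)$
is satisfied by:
  {r: True, q: True}
  {r: True, q: False}
  {q: True, r: False}


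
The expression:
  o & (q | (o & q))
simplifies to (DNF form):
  o & q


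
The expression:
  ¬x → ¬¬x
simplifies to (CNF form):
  x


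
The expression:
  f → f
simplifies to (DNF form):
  True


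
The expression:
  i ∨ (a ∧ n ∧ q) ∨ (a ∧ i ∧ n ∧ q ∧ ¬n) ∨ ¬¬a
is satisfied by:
  {i: True, a: True}
  {i: True, a: False}
  {a: True, i: False}


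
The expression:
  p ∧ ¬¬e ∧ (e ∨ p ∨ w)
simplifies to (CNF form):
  e ∧ p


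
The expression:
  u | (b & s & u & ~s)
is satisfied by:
  {u: True}


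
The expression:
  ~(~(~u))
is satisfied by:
  {u: False}


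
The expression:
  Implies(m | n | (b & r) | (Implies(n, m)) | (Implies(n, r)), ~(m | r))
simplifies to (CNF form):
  ~m & ~r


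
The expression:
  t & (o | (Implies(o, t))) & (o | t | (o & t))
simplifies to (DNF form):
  t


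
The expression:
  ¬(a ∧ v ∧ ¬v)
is always true.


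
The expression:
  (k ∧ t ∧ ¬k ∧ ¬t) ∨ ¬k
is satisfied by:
  {k: False}


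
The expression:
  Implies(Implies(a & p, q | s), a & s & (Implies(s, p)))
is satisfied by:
  {a: True, s: True, p: True, q: False}
  {a: True, p: True, s: False, q: False}
  {a: True, q: True, s: True, p: True}


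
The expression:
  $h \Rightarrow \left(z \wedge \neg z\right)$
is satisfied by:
  {h: False}


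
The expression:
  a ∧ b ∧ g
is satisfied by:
  {a: True, b: True, g: True}


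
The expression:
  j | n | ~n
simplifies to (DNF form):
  True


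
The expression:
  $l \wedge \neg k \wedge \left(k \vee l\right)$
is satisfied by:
  {l: True, k: False}


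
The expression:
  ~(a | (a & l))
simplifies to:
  ~a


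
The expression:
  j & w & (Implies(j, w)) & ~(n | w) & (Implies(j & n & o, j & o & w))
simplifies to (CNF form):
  False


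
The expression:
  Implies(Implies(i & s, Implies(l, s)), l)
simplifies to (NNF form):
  l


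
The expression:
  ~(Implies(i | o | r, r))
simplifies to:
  ~r & (i | o)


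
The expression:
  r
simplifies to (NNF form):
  r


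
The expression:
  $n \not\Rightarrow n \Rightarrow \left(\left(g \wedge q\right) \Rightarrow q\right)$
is always true.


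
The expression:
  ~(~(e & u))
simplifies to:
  e & u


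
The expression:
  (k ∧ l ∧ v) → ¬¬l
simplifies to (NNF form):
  True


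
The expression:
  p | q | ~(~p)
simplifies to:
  p | q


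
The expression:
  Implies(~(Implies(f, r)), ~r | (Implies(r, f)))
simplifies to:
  True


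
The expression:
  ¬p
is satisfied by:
  {p: False}


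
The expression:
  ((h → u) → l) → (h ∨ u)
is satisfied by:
  {u: True, h: True, l: False}
  {u: True, l: False, h: False}
  {h: True, l: False, u: False}
  {h: False, l: False, u: False}
  {u: True, h: True, l: True}
  {u: True, l: True, h: False}
  {h: True, l: True, u: False}


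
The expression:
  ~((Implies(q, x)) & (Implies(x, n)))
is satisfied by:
  {q: True, x: False, n: False}
  {n: True, q: True, x: False}
  {q: True, x: True, n: False}
  {x: True, n: False, q: False}


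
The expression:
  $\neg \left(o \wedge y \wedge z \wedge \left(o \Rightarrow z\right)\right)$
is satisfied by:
  {o: False, z: False, y: False}
  {y: True, o: False, z: False}
  {z: True, o: False, y: False}
  {y: True, z: True, o: False}
  {o: True, y: False, z: False}
  {y: True, o: True, z: False}
  {z: True, o: True, y: False}


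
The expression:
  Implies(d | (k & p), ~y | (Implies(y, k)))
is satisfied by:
  {k: True, y: False, d: False}
  {k: False, y: False, d: False}
  {d: True, k: True, y: False}
  {d: True, k: False, y: False}
  {y: True, k: True, d: False}
  {y: True, k: False, d: False}
  {y: True, d: True, k: True}


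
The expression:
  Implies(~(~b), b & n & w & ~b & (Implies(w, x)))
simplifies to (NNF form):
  ~b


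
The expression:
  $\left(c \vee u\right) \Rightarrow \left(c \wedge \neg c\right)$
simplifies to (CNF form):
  $\neg c \wedge \neg u$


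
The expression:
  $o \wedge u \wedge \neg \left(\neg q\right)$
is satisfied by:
  {u: True, o: True, q: True}


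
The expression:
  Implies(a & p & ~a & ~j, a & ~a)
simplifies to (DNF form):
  True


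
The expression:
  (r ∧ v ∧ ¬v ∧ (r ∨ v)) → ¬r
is always true.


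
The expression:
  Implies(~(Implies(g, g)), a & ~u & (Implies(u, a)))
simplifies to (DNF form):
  True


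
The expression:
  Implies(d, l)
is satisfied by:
  {l: True, d: False}
  {d: False, l: False}
  {d: True, l: True}


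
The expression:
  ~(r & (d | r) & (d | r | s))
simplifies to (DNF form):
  ~r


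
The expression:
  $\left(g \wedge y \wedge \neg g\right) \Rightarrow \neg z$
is always true.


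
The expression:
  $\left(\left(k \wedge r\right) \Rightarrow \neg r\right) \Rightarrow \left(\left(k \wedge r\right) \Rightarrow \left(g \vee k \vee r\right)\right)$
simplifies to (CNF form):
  $\text{True}$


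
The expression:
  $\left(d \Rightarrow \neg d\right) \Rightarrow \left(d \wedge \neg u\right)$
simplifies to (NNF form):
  $d$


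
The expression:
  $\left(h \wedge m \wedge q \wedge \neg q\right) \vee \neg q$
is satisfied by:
  {q: False}


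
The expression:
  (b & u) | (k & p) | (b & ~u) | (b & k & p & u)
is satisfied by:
  {b: True, k: True, p: True}
  {b: True, k: True, p: False}
  {b: True, p: True, k: False}
  {b: True, p: False, k: False}
  {k: True, p: True, b: False}


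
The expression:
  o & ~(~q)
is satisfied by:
  {o: True, q: True}


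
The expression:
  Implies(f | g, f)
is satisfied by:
  {f: True, g: False}
  {g: False, f: False}
  {g: True, f: True}


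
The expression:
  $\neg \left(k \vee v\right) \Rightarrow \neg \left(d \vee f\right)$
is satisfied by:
  {k: True, v: True, d: False, f: False}
  {f: True, k: True, v: True, d: False}
  {k: True, v: True, d: True, f: False}
  {f: True, k: True, v: True, d: True}
  {k: True, d: False, v: False, f: False}
  {k: True, f: True, d: False, v: False}
  {k: True, d: True, v: False, f: False}
  {k: True, f: True, d: True, v: False}
  {v: True, f: False, d: False, k: False}
  {f: True, v: True, d: False, k: False}
  {v: True, d: True, f: False, k: False}
  {f: True, v: True, d: True, k: False}
  {f: False, d: False, v: False, k: False}


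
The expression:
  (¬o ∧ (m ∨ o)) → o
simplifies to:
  o ∨ ¬m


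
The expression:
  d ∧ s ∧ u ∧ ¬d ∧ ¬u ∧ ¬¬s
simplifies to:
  False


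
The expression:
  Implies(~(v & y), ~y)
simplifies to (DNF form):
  v | ~y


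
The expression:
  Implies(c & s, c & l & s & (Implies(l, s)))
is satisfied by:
  {l: True, s: False, c: False}
  {s: False, c: False, l: False}
  {l: True, c: True, s: False}
  {c: True, s: False, l: False}
  {l: True, s: True, c: False}
  {s: True, l: False, c: False}
  {l: True, c: True, s: True}


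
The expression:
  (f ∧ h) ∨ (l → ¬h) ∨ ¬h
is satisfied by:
  {f: True, l: False, h: False}
  {l: False, h: False, f: False}
  {h: True, f: True, l: False}
  {h: True, l: False, f: False}
  {f: True, l: True, h: False}
  {l: True, f: False, h: False}
  {h: True, l: True, f: True}


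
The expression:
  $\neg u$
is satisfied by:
  {u: False}


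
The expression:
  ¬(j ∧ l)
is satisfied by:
  {l: False, j: False}
  {j: True, l: False}
  {l: True, j: False}


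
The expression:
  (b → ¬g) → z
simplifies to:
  z ∨ (b ∧ g)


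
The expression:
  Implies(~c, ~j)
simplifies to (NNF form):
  c | ~j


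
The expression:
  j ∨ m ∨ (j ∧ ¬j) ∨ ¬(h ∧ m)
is always true.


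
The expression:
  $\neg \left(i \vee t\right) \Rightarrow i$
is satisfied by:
  {i: True, t: True}
  {i: True, t: False}
  {t: True, i: False}


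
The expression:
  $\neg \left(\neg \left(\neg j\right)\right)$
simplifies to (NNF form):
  $\neg j$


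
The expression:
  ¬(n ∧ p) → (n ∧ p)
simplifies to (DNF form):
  n ∧ p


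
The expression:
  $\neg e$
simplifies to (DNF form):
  $\neg e$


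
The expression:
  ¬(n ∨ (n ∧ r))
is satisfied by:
  {n: False}


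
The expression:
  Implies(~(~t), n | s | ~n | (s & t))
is always true.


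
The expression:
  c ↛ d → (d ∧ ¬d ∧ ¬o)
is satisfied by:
  {d: True, c: False}
  {c: False, d: False}
  {c: True, d: True}


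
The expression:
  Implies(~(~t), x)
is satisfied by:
  {x: True, t: False}
  {t: False, x: False}
  {t: True, x: True}


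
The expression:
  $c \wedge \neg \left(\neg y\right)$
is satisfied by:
  {c: True, y: True}


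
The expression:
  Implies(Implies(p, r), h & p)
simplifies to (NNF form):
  p & (h | ~r)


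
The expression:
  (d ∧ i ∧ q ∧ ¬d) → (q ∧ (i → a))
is always true.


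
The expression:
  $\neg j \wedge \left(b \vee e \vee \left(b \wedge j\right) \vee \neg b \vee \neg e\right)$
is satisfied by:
  {j: False}


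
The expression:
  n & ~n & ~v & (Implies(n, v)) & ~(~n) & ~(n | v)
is never true.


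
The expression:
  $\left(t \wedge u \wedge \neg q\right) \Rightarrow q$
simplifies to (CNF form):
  $q \vee \neg t \vee \neg u$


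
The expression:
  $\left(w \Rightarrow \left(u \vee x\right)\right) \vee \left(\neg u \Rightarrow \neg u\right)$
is always true.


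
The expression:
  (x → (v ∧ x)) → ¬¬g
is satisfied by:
  {x: True, g: True, v: False}
  {g: True, v: False, x: False}
  {x: True, g: True, v: True}
  {g: True, v: True, x: False}
  {x: True, v: False, g: False}


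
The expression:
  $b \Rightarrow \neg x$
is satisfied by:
  {x: False, b: False}
  {b: True, x: False}
  {x: True, b: False}


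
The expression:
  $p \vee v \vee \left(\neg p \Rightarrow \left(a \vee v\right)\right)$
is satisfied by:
  {a: True, v: True, p: True}
  {a: True, v: True, p: False}
  {a: True, p: True, v: False}
  {a: True, p: False, v: False}
  {v: True, p: True, a: False}
  {v: True, p: False, a: False}
  {p: True, v: False, a: False}


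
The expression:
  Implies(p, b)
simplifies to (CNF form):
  b | ~p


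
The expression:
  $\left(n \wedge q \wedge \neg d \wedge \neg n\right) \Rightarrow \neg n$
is always true.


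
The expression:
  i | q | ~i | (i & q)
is always true.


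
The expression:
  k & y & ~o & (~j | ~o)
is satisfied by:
  {y: True, k: True, o: False}


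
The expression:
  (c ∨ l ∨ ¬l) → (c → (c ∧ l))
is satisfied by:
  {l: True, c: False}
  {c: False, l: False}
  {c: True, l: True}


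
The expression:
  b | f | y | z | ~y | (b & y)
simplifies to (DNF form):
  True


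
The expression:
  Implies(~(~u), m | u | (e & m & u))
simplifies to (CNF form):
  True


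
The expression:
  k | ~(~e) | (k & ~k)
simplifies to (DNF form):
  e | k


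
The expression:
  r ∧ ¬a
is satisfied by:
  {r: True, a: False}


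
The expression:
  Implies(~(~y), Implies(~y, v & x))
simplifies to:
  True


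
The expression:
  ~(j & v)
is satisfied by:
  {v: False, j: False}
  {j: True, v: False}
  {v: True, j: False}


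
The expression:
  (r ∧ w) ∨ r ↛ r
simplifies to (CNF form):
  r ∧ w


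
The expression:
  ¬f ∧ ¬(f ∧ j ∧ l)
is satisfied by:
  {f: False}


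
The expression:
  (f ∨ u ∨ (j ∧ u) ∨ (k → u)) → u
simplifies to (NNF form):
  u ∨ (k ∧ ¬f)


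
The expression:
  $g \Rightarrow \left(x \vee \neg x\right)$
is always true.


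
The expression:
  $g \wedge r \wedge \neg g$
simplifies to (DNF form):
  $\text{False}$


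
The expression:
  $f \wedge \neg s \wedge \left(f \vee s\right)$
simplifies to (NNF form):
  $f \wedge \neg s$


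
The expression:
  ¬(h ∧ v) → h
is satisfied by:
  {h: True}


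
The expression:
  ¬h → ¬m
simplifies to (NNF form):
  h ∨ ¬m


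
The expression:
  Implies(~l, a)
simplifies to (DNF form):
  a | l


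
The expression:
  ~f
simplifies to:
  ~f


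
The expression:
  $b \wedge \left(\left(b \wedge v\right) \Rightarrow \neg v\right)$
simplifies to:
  $b \wedge \neg v$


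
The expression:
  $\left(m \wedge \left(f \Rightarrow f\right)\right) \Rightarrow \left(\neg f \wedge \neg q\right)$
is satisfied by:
  {q: False, m: False, f: False}
  {f: True, q: False, m: False}
  {q: True, f: False, m: False}
  {f: True, q: True, m: False}
  {m: True, f: False, q: False}


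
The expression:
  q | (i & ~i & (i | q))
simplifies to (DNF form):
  q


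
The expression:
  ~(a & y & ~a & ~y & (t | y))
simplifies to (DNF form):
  True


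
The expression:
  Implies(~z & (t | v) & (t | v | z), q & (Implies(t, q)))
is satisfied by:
  {q: True, z: True, t: False, v: False}
  {q: True, z: True, v: True, t: False}
  {q: True, z: True, t: True, v: False}
  {q: True, z: True, v: True, t: True}
  {q: True, t: False, v: False, z: False}
  {q: True, v: True, t: False, z: False}
  {q: True, t: True, v: False, z: False}
  {q: True, v: True, t: True, z: False}
  {z: True, t: False, v: False, q: False}
  {v: True, z: True, t: False, q: False}
  {z: True, t: True, v: False, q: False}
  {v: True, z: True, t: True, q: False}
  {z: False, t: False, v: False, q: False}


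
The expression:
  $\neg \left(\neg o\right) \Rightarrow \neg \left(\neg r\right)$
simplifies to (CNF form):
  $r \vee \neg o$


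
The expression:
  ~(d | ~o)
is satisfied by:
  {o: True, d: False}


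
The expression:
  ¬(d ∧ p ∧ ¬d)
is always true.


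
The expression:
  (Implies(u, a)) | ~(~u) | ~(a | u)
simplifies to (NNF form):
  True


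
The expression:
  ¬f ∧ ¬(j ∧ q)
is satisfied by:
  {f: False, q: False, j: False}
  {j: True, f: False, q: False}
  {q: True, f: False, j: False}


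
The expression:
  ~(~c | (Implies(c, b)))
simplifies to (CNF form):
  c & ~b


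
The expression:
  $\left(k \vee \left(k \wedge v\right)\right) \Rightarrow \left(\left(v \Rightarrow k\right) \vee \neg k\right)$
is always true.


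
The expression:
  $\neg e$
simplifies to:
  $\neg e$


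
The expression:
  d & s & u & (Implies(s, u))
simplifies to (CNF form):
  d & s & u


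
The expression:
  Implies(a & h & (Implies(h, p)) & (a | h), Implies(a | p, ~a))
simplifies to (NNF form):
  ~a | ~h | ~p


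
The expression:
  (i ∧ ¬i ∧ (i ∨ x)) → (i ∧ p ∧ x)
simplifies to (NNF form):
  True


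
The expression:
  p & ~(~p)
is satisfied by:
  {p: True}


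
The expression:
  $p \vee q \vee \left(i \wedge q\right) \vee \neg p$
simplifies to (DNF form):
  $\text{True}$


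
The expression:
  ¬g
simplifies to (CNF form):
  ¬g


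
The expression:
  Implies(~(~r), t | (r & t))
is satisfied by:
  {t: True, r: False}
  {r: False, t: False}
  {r: True, t: True}


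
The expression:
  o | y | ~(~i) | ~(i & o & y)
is always true.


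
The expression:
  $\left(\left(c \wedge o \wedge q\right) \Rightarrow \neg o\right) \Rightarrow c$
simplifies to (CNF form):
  $c$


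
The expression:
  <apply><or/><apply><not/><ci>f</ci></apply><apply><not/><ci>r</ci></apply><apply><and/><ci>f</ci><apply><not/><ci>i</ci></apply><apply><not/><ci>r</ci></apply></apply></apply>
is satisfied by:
  {r: False, f: False}
  {f: True, r: False}
  {r: True, f: False}


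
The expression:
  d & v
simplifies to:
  d & v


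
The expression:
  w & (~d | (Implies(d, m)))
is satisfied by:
  {m: True, w: True, d: False}
  {w: True, d: False, m: False}
  {d: True, m: True, w: True}


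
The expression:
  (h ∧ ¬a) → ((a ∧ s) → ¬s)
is always true.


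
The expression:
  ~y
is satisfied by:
  {y: False}


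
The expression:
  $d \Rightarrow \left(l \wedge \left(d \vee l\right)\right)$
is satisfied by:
  {l: True, d: False}
  {d: False, l: False}
  {d: True, l: True}


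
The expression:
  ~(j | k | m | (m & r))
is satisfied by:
  {j: False, k: False, m: False}


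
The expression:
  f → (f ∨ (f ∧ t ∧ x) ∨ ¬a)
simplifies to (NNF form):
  True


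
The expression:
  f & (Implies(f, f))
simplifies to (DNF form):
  f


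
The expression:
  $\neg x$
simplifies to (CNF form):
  $\neg x$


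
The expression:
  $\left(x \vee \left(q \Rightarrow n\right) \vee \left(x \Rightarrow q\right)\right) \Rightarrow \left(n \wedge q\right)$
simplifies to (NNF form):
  $n \wedge q$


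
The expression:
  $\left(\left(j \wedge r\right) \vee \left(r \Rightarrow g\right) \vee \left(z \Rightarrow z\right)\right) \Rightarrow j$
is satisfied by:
  {j: True}


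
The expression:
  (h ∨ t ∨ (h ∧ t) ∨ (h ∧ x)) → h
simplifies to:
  h ∨ ¬t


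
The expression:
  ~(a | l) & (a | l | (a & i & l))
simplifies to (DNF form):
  False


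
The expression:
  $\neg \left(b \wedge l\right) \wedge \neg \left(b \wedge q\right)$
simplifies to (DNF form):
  $\left(\neg l \wedge \neg q\right) \vee \neg b$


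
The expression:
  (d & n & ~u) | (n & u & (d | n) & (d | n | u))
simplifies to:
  n & (d | u)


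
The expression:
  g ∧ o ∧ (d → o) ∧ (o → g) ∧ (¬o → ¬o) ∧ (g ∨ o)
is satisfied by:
  {g: True, o: True}


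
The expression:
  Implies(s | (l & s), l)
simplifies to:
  l | ~s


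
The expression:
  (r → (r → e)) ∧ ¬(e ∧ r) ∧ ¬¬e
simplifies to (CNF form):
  e ∧ ¬r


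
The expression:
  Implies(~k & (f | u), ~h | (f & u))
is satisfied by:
  {k: True, f: False, u: False, h: False}
  {k: True, u: True, f: False, h: False}
  {k: True, f: True, u: False, h: False}
  {k: True, u: True, f: True, h: False}
  {k: False, f: False, u: False, h: False}
  {u: True, k: False, f: False, h: False}
  {f: True, k: False, u: False, h: False}
  {u: True, f: True, k: False, h: False}
  {h: True, k: True, f: False, u: False}
  {h: True, u: True, k: True, f: False}
  {h: True, k: True, f: True, u: False}
  {h: True, u: True, k: True, f: True}
  {h: True, k: False, f: False, u: False}
  {h: True, u: True, f: True, k: False}


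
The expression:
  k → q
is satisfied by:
  {q: True, k: False}
  {k: False, q: False}
  {k: True, q: True}


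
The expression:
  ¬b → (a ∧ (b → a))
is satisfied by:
  {a: True, b: True}
  {a: True, b: False}
  {b: True, a: False}


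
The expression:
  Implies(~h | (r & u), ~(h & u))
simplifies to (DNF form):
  ~h | ~r | ~u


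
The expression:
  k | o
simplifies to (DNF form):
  k | o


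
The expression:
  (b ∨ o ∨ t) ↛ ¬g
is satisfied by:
  {b: True, t: True, o: True, g: True}
  {b: True, t: True, g: True, o: False}
  {b: True, o: True, g: True, t: False}
  {b: True, g: True, o: False, t: False}
  {t: True, g: True, o: True, b: False}
  {t: True, g: True, o: False, b: False}
  {g: True, o: True, t: False, b: False}


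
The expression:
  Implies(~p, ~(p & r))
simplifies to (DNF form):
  True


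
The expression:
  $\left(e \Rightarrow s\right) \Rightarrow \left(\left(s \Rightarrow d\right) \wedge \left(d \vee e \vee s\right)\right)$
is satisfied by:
  {d: True, e: True, s: False}
  {d: True, e: False, s: False}
  {d: True, s: True, e: True}
  {d: True, s: True, e: False}
  {e: True, s: False, d: False}


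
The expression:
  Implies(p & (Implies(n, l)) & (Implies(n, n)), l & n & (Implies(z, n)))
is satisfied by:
  {n: True, p: False}
  {p: False, n: False}
  {p: True, n: True}


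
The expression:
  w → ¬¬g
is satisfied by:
  {g: True, w: False}
  {w: False, g: False}
  {w: True, g: True}


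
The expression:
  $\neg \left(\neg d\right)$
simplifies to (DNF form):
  $d$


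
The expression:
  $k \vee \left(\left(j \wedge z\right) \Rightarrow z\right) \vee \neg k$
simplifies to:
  $\text{True}$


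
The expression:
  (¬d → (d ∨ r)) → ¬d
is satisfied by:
  {d: False}


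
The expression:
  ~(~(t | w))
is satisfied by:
  {t: True, w: True}
  {t: True, w: False}
  {w: True, t: False}


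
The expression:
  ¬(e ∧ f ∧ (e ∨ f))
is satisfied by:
  {e: False, f: False}
  {f: True, e: False}
  {e: True, f: False}


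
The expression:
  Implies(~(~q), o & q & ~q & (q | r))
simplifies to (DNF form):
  ~q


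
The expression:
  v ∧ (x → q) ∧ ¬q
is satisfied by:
  {v: True, q: False, x: False}


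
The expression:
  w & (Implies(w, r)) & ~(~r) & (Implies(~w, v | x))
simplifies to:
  r & w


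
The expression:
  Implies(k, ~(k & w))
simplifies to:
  ~k | ~w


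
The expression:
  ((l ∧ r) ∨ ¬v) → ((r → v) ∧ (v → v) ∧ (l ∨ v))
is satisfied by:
  {v: True, l: True, r: False}
  {v: True, l: False, r: False}
  {r: True, v: True, l: True}
  {r: True, v: True, l: False}
  {l: True, r: False, v: False}


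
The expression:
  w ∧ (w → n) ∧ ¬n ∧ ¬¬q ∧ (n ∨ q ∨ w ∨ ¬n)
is never true.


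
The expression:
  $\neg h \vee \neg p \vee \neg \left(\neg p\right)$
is always true.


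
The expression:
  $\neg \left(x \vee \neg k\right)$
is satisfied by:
  {k: True, x: False}


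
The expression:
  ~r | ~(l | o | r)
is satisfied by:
  {r: False}


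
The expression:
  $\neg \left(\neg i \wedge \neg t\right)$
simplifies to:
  $i \vee t$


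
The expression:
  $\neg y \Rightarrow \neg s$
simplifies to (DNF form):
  $y \vee \neg s$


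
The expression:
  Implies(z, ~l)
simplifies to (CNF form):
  ~l | ~z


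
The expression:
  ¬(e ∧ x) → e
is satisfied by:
  {e: True}


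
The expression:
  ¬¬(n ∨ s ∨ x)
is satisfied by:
  {n: True, x: True, s: True}
  {n: True, x: True, s: False}
  {n: True, s: True, x: False}
  {n: True, s: False, x: False}
  {x: True, s: True, n: False}
  {x: True, s: False, n: False}
  {s: True, x: False, n: False}


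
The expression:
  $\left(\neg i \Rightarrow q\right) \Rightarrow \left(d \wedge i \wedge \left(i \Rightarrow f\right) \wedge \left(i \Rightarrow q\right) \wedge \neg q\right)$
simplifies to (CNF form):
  $\neg i \wedge \neg q$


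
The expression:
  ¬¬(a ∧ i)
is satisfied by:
  {a: True, i: True}


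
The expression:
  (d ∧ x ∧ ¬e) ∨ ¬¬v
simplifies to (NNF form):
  v ∨ (d ∧ x ∧ ¬e)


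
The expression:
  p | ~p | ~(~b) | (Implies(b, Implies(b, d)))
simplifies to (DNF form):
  True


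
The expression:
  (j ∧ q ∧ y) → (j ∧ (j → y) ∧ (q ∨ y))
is always true.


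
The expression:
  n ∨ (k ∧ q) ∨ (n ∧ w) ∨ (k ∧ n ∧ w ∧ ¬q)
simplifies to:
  n ∨ (k ∧ q)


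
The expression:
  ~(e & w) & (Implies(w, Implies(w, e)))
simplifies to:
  ~w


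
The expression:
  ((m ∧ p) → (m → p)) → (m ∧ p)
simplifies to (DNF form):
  m ∧ p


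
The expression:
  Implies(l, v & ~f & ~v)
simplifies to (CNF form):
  ~l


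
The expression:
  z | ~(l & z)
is always true.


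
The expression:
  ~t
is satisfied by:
  {t: False}


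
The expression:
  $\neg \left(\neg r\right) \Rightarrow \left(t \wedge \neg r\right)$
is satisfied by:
  {r: False}


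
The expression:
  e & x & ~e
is never true.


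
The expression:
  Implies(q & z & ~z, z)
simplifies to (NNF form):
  True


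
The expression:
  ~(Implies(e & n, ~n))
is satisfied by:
  {e: True, n: True}


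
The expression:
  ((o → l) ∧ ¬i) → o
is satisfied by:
  {i: True, o: True}
  {i: True, o: False}
  {o: True, i: False}


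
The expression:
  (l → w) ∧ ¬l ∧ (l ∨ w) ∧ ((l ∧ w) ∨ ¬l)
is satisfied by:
  {w: True, l: False}


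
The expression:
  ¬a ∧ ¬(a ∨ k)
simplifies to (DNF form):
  ¬a ∧ ¬k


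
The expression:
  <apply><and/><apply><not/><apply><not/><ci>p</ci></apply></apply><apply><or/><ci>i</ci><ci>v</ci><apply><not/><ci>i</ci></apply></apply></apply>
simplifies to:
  <ci>p</ci>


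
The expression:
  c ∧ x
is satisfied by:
  {c: True, x: True}


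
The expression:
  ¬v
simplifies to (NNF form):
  ¬v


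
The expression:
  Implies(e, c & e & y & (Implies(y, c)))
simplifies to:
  ~e | (c & y)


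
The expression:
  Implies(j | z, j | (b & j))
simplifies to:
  j | ~z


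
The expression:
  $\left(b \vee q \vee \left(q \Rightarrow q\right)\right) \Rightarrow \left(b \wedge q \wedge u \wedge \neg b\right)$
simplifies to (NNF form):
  $\text{False}$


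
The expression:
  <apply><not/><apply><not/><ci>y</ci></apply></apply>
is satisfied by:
  {y: True}


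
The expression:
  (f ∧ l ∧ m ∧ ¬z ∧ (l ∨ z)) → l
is always true.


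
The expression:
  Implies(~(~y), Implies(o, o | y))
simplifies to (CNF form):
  True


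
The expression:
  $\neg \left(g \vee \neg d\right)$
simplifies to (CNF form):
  $d \wedge \neg g$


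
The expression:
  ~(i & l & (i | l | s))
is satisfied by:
  {l: False, i: False}
  {i: True, l: False}
  {l: True, i: False}


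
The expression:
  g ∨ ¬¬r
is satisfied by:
  {r: True, g: True}
  {r: True, g: False}
  {g: True, r: False}


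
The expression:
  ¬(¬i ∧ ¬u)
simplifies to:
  i ∨ u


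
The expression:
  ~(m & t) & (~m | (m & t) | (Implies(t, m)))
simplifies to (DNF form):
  ~m | ~t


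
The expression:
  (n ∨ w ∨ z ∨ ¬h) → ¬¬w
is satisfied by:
  {w: True, h: True, z: False, n: False}
  {w: True, z: False, n: False, h: False}
  {w: True, h: True, n: True, z: False}
  {w: True, n: True, z: False, h: False}
  {w: True, h: True, z: True, n: False}
  {w: True, z: True, n: False, h: False}
  {w: True, h: True, n: True, z: True}
  {w: True, n: True, z: True, h: False}
  {h: True, z: False, n: False, w: False}


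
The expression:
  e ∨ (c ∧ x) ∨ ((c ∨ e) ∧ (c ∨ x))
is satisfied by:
  {c: True, e: True}
  {c: True, e: False}
  {e: True, c: False}


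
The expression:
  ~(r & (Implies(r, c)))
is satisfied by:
  {c: False, r: False}
  {r: True, c: False}
  {c: True, r: False}


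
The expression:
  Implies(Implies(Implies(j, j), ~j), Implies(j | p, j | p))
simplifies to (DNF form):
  True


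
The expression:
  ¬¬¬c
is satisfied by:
  {c: False}


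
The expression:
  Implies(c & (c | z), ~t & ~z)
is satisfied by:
  {t: False, c: False, z: False}
  {z: True, t: False, c: False}
  {t: True, z: False, c: False}
  {z: True, t: True, c: False}
  {c: True, z: False, t: False}


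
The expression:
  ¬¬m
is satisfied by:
  {m: True}


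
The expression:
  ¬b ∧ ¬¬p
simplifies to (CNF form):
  p ∧ ¬b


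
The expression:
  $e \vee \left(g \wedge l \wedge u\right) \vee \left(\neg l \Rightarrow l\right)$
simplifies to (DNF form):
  $e \vee l$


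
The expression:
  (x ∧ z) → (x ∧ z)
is always true.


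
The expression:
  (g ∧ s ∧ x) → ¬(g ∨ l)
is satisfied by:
  {s: False, x: False, g: False}
  {g: True, s: False, x: False}
  {x: True, s: False, g: False}
  {g: True, x: True, s: False}
  {s: True, g: False, x: False}
  {g: True, s: True, x: False}
  {x: True, s: True, g: False}


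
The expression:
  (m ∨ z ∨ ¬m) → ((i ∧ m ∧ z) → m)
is always true.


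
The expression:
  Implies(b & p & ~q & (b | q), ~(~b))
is always true.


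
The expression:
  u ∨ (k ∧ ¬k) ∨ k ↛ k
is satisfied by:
  {u: True}


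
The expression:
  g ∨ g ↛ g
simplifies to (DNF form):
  g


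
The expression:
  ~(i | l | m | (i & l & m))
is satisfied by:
  {i: False, l: False, m: False}


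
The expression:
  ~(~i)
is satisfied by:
  {i: True}


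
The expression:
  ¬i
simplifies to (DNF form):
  ¬i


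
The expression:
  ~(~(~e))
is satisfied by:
  {e: False}


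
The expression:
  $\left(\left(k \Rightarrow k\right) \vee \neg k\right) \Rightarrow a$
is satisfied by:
  {a: True}


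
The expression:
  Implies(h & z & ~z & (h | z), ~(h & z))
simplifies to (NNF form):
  True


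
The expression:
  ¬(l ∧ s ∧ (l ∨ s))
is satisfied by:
  {l: False, s: False}
  {s: True, l: False}
  {l: True, s: False}


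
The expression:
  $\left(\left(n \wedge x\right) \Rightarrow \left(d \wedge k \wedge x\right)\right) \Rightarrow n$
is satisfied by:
  {n: True}


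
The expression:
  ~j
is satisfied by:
  {j: False}


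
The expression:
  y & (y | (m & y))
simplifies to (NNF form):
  y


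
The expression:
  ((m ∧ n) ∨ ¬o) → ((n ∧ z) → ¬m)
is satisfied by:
  {m: False, z: False, n: False}
  {n: True, m: False, z: False}
  {z: True, m: False, n: False}
  {n: True, z: True, m: False}
  {m: True, n: False, z: False}
  {n: True, m: True, z: False}
  {z: True, m: True, n: False}


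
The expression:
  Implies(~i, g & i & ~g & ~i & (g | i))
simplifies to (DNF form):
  i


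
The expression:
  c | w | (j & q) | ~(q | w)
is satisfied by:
  {c: True, w: True, j: True, q: False}
  {c: True, w: True, j: False, q: False}
  {c: True, j: True, w: False, q: False}
  {c: True, j: False, w: False, q: False}
  {w: True, j: True, c: False, q: False}
  {w: True, c: False, j: False, q: False}
  {w: False, j: True, c: False, q: False}
  {w: False, c: False, j: False, q: False}
  {c: True, q: True, w: True, j: True}
  {c: True, q: True, w: True, j: False}
  {c: True, q: True, j: True, w: False}
  {c: True, q: True, j: False, w: False}
  {q: True, w: True, j: True, c: False}
  {q: True, w: True, j: False, c: False}
  {q: True, j: True, w: False, c: False}


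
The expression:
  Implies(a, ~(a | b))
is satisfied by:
  {a: False}


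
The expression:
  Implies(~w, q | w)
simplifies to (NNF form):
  q | w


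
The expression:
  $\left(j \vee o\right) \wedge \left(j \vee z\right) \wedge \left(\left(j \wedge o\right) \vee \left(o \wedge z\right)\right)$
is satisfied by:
  {o: True, z: True, j: True}
  {o: True, z: True, j: False}
  {o: True, j: True, z: False}


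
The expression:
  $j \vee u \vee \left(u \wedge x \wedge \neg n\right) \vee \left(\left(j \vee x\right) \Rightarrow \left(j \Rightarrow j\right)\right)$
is always true.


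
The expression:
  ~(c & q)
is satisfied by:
  {c: False, q: False}
  {q: True, c: False}
  {c: True, q: False}


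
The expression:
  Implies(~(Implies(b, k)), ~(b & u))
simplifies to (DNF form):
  k | ~b | ~u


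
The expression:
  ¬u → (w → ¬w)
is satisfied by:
  {u: True, w: False}
  {w: False, u: False}
  {w: True, u: True}


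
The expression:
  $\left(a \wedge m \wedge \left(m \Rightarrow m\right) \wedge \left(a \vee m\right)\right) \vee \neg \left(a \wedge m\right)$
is always true.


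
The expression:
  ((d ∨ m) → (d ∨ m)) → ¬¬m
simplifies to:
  m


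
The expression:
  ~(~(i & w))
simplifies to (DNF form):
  i & w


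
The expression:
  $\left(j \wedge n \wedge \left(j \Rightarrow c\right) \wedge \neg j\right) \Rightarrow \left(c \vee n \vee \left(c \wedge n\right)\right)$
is always true.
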